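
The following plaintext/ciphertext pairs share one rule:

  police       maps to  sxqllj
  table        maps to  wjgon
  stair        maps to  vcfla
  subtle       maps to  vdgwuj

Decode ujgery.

A repeating key of period 3 is used — shifts +3, +9, +5 over and over.
Reversing it on ujgery: u−3=r, j−9=a, g−5=b, e−3=b, r−9=i, y−5=t.

rabbit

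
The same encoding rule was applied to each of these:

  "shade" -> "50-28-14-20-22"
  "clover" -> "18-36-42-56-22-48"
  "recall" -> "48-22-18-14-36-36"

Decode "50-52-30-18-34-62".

sticky

s(#19)→50 and h(#8)→28: differences scale by 2, so n = 2·pos + 12. With a=1..z=26, the number is 2·pos + 12.
Undoing it on 50-52-30-18-34-62: 50→(50−12)÷2=19=s, 52→(52−12)÷2=20=t, 30→(30−12)÷2=9=i, 18→(18−12)÷2=3=c, 34→(34−12)÷2=11=k, 62→(62−12)÷2=25=y.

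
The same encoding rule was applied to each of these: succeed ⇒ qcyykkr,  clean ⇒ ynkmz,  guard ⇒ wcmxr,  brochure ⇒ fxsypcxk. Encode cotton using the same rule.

ysjjsz

This is an affine cipher: with a=0,…,z=25, each position x becomes (19x+12) mod 26.
For cotton: c(2)→19·2+12≡24=y; o(14)→19·14+12≡18=s; t(19)→19·19+12≡9=j; t(19)→19·19+12≡9=j; o(14)→19·14+12≡18=s; n(13)→19·13+12≡25=z (all mod 26).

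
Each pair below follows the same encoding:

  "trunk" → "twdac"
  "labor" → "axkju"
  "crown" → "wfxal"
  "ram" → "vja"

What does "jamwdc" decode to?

tundra

The output letters match the input read backwards, each shifted +9: trunk reversed is knurt. The word is reversed, then every letter is shifted forward by 9.
Decoding jamwdc: shift back: j−9=a, a−9=r, m−9=d, w−9=n, d−9=u, c−9=t → ardnut; then reverse → tundra.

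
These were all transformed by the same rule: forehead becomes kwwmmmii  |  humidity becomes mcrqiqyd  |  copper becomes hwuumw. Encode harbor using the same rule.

The shift depends on letter class: consonant f→k is +5, but vowel o→w is +8. The rule splits by letter class: vowels +8, consonants +5.
Applying it to harbor: h(cons)+5=m, a(vowel)+8=i, r(cons)+5=w, b(cons)+5=g, o(vowel)+8=w, r(cons)+5=w.

miwgww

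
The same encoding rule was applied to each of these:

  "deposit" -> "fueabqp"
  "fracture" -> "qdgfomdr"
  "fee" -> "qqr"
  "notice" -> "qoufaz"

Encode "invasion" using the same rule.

zauemhzu

The output letters match the input read backwards, each shifted +12: deposit reversed is tisoped. Two steps: reverse the string, then apply a Caesar shift of +12.
On invasion: reverse → noisavni; then shift: n+12=z, o+12=a, i+12=u, s+12=e, a+12=m, v+12=h, n+12=z, i+12=u.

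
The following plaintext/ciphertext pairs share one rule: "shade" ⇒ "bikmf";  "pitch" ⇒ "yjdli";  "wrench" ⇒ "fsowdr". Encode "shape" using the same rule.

bikyf

The shifts repeat in a cycle of length 3: positions 0,1,… shift by +9, +1, +10, then the pattern repeats.
On shape: s+9=b, h+1=i, a+10=k, p+9=y, e+1=f.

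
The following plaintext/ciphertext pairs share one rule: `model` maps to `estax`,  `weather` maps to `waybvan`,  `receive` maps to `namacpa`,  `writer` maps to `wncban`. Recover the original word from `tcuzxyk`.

display

m(12)→e(4) and o(14)→s(18) fit y≡7x+24 (mod 26); the inverse of 7 mod 26 is 15. Each letter's alphabet position (a=0..z=25) is mapped through 7·x+24 mod 26 — an affine cipher.
Reversing it on tcuzxyk: t(19)→15·(19−24)≡3=d; c(2)→15·(2−24)≡8=i; u(20)→15·(20−24)≡18=s; z(25)→15·(25−24)≡15=p; x(23)→15·(23−24)≡11=l; y(24)→15·(24−24)≡0=a; k(10)→15·(10−24)≡24=y (all mod 26).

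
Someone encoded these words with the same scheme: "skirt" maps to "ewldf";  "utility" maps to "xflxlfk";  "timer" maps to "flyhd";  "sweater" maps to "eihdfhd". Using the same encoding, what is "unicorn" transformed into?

The shift depends on letter class: consonant s→e is +12, but vowel i→l is +3. Vowels shift forward by 3 and consonants shift forward by 12.
On unicorn: u(vowel)+3=x, n(cons)+12=z, i(vowel)+3=l, c(cons)+12=o, o(vowel)+3=r, r(cons)+12=d, n(cons)+12=z.

xzlordz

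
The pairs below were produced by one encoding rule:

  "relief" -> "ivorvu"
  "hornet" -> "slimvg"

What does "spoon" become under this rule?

hkllm

Each pair mirrors across the alphabet (r↔i, e↔v, l↔o): positions sum to 25. Letters are reflected about the middle of the alphabet (position → 25−position): Atbash.
On spoon: s↔h, p↔k, o↔l, o↔l, n↔m.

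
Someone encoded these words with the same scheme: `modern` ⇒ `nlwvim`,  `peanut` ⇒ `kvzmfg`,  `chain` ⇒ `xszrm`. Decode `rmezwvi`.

Each pair mirrors across the alphabet (m↔n, o↔l, d↔w): positions sum to 25. Each letter is replaced by its mirror in the alphabet: a↔z, b↔y, c↔x, and so on (the Atbash cipher).
Reversing it on rmezwvi: r↔i, m↔n, e↔v, z↔a, w↔d, v↔e, i↔r.

invader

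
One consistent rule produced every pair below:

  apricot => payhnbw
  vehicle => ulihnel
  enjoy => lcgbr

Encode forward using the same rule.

kbytpym

a(0)→p(15) and p(15)→a(0) fit y≡25x+15 (mod 26); the inverse of 25 mod 26 is 25. This is an affine cipher: with a=0,…,z=25, each position x becomes (25x+15) mod 26.
For forward: f(5)→25·5+15≡10=k; o(14)→25·14+15≡1=b; r(17)→25·17+15≡24=y; w(22)→25·22+15≡19=t; a(0)→25·0+15≡15=p; r(17)→25·17+15≡24=y; d(3)→25·3+15≡12=m (all mod 26).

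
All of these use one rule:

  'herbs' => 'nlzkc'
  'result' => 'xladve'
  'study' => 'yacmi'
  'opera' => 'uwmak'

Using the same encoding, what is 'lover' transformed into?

rvdnb

In herbs: h→n is +6, e→l is +7, r→z is +8, b→k is +9 — the shift increases by 1 each position. Letter i (0-indexed) is shifted by i+6, so successive shifts are 6, 7, 8, ….
On lover: l+6=r, o+7=v, v+8=d, e+9=n, r+10=b.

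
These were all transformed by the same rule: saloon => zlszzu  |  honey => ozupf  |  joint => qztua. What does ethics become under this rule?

The shift depends on letter class: consonant s→z is +7, but vowel a→l is +11. The rule splits by letter class: vowels +11, consonants +7.
Applying it to ethics: e(vowel)+11=p, t(cons)+7=a, h(cons)+7=o, i(vowel)+11=t, c(cons)+7=j, s(cons)+7=z.

paotjz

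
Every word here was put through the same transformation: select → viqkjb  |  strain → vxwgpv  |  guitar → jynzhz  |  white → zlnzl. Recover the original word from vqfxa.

smart

In select: s→v is +3, e→i is +4, l→q is +5, e→k is +6 — the shift increases by 1 each position. The shift increases by 1 at each position, starting from +3: 3, 4, 5, ….
Undoing it on vqfxa: v−3=s, q−4=m, f−5=a, x−6=r, a−7=t.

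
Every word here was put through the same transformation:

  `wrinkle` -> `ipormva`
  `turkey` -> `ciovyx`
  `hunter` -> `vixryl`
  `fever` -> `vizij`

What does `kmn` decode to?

The output letters match the input read backwards, each shifted +4: wrinkle reversed is elknirw. Read the word backwards and shift each letter +4.
Undoing it on kmn: shift back: k−4=g, m−4=i, n−4=j → gij; then reverse → jig.

jig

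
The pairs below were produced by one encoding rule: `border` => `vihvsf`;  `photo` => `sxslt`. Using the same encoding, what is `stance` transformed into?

The output letters match the input read backwards, each shifted +4: border reversed is redrob. Two steps: reverse the string, then apply a Caesar shift of +4.
On stance: reverse → ecnats; then shift: e+4=i, c+4=g, n+4=r, a+4=e, t+4=x, s+4=w.

igrexw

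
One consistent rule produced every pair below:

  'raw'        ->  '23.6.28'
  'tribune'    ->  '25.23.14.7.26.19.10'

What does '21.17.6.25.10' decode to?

plate

The number is (letter's place in the alphabet, a=1) + 5.
Reversing it on 21.17.6.25.10: 21→(21−5)÷1=16=p, 17→(17−5)÷1=12=l, 6→(6−5)÷1=1=a, 25→(25−5)÷1=20=t, 10→(10−5)÷1=5=e.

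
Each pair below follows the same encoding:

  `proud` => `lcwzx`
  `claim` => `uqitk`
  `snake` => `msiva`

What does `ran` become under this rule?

viz

Read the word backwards and shift each letter +8.
For ran: reverse → nar; then shift: n+8=v, a+8=i, r+8=z.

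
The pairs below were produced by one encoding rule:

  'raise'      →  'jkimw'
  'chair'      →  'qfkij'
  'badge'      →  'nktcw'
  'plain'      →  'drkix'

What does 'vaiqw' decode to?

voice

r(17)→j(9) and a(0)→k(10) fit y≡3x+10 (mod 26); the inverse of 3 mod 26 is 9. This is an affine cipher: with a=0,…,z=25, each position x becomes (3x+10) mod 26.
Decoding vaiqw: v(21)→9·(21−10)≡21=v; a(0)→9·(0−10)≡14=o; i(8)→9·(8−10)≡8=i; q(16)→9·(16−10)≡2=c; w(22)→9·(22−10)≡4=e (all mod 26).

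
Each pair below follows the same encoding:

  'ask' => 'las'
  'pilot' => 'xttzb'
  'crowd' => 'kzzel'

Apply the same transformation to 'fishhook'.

Two shifts are in play — +11 for a/e/i/o/u, +8 for every other letter.
For fishhook: f(cons)+8=n, i(vowel)+11=t, s(cons)+8=a, h(cons)+8=p, h(cons)+8=p, o(vowel)+11=z, o(vowel)+11=z, k(cons)+8=s.

ntappzzs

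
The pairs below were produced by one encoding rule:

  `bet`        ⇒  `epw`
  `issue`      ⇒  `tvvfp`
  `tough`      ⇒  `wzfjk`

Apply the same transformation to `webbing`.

The shift depends on letter class: consonant b→e is +3, but vowel e→p is +11. The rule splits by letter class: vowels +11, consonants +3.
For webbing: w(cons)+3=z, e(vowel)+11=p, b(cons)+3=e, b(cons)+3=e, i(vowel)+11=t, n(cons)+3=q, g(cons)+3=j.

zpeetqj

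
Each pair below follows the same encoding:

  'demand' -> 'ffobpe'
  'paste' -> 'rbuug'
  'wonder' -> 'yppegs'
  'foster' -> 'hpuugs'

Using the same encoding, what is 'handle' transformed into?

jbpenf

A repeating key of period 2 is used — shifts +2, +1 over and over.
For handle: h+2=j, a+1=b, n+2=p, d+1=e, l+2=n, e+1=f.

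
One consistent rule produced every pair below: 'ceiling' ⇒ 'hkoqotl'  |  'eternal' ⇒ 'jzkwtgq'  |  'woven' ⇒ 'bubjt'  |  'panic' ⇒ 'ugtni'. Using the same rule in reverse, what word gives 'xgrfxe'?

salary

A repeating key of period 3 is used — shifts +5, +6, +6 over and over.
Undoing it on xgrfxe: x−5=s, g−6=a, r−6=l, f−5=a, x−6=r, e−6=y.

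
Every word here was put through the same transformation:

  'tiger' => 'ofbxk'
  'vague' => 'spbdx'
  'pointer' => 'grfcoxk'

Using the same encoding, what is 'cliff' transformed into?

tyfmm

t(19)→o(14) and i(8)→f(5) fit y≡15x+15 (mod 26); the inverse of 15 mod 26 is 7. Each letter's alphabet position (a=0..z=25) is mapped through 15·x+15 mod 26 — an affine cipher.
For cliff: c(2)→15·2+15≡19=t; l(11)→15·11+15≡24=y; i(8)→15·8+15≡5=f; f(5)→15·5+15≡12=m; f(5)→15·5+15≡12=m (all mod 26).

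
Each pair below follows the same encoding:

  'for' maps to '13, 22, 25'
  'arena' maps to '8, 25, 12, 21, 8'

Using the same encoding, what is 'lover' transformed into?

19, 22, 29, 12, 25

f is letter #6 and maps to 13: an offset of 7. Each letter is replaced by its alphabet position (a=1..z=26) + 7.
Applying it to lover: l=12→19, o=15→22, v=22→29, e=5→12, r=18→25.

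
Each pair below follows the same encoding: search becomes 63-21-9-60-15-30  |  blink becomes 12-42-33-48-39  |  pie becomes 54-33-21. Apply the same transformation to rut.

60-69-66

Each letter becomes 3×(its alphabet position, a=1..z=26) + 6.
On rut: r=18→60, u=21→69, t=20→66.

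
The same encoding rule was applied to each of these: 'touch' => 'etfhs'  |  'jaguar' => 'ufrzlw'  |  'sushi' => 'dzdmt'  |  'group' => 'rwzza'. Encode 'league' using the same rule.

The shifts repeat in a cycle of length 2: positions 0,1,… shift by +11, +5, then the pattern repeats.
On league: l+11=w, e+5=j, a+11=l, g+5=l, u+11=f, e+5=j.

wjllfj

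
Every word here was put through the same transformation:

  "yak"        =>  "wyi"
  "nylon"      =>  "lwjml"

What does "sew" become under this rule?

Compare letters: y→w is +24, a→y is +24, k→i is +24 — a constant shift. It's a constant shift of +24 (ROT24).
For sew: s+24=q, e+24=c, w+24=u.

qcu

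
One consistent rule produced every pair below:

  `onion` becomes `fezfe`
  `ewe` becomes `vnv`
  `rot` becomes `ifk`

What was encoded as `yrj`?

has

Compare letters: o→f is +17, n→e is +17, i→z is +17 — a constant shift. Every letter moves 17 places later in the alphabet, wrapping around z→a.
Decoding yrj: y−17=h, r−17=a, j−17=s.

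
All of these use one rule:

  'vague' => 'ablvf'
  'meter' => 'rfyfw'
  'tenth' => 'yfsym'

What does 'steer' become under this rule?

xyffw

The shift depends on letter class: consonant v→a is +5, but vowel a→b is +1. The rule splits by letter class: vowels +1, consonants +5.
Applying it to steer: s(cons)+5=x, t(cons)+5=y, e(vowel)+1=f, e(vowel)+1=f, r(cons)+5=w.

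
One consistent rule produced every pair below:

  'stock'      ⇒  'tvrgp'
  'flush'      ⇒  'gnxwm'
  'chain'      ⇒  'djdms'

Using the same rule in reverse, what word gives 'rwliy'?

In stock: s→t is +1, t→v is +2, o→r is +3, c→g is +4 — the shift increases by 1 each position. Letter i (0-indexed) is shifted by i+1, so successive shifts are 1, 2, 3, ….
Reversing it on rwliy: r−1=q, w−2=u, l−3=i, i−4=e, y−5=t.

quiet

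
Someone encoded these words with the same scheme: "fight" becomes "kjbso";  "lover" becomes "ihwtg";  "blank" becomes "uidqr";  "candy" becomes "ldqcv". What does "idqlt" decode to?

lance

f(5)→k(10) and i(8)→j(9) fit y≡17x+3 (mod 26); the inverse of 17 mod 26 is 23. This is an affine cipher: with a=0,…,z=25, each position x becomes (17x+3) mod 26.
Reversing it on idqlt: i(8)→23·(8−3)≡11=l; d(3)→23·(3−3)≡0=a; q(16)→23·(16−3)≡13=n; l(11)→23·(11−3)≡2=c; t(19)→23·(19−3)≡4=e (all mod 26).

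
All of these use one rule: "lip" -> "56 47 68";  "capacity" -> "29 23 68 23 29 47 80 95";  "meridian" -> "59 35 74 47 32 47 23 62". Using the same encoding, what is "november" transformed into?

l(#12)→56 and i(#9)→47: differences scale by 3, so n = 3·pos + 20. The formula is n = 3×(alphabet index, a=1) + 20.
On november: n=14→62, o=15→65, v=22→86, e=5→35, m=13→59, b=2→26, e=5→35, r=18→74.

62 65 86 35 59 26 35 74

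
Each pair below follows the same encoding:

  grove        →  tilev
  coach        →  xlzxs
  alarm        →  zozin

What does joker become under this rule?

Each pair mirrors across the alphabet (g↔t, r↔i, o↔l): positions sum to 25. Letters are reflected about the middle of the alphabet (position → 25−position): Atbash.
For joker: j↔q, o↔l, k↔p, e↔v, r↔i.

qlpvi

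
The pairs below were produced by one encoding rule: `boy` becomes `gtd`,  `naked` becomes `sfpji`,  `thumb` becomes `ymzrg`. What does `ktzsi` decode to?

This is a Caesar cipher with shift 5.
Decoding ktzsi: k−5=f, t−5=o, z−5=u, s−5=n, i−5=d.

found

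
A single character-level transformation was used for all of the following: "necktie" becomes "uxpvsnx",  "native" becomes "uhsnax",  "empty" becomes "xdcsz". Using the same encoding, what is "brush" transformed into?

ykjbw

n(13)→u(20) and e(4)→x(23) fit y≡17x+7 (mod 26); the inverse of 17 mod 26 is 23. Treating letters as 0–25, the rule is x ↦ 17x + 7 (mod 26).
For brush: b(1)→17·1+7≡24=y; r(17)→17·17+7≡10=k; u(20)→17·20+7≡9=j; s(18)→17·18+7≡1=b; h(7)→17·7+7≡22=w (all mod 26).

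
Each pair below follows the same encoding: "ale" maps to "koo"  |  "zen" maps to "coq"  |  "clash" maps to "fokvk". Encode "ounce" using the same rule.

The rule splits by letter class: vowels +10, consonants +3.
For ounce: o(vowel)+10=y, u(vowel)+10=e, n(cons)+3=q, c(cons)+3=f, e(vowel)+10=o.

yeqfo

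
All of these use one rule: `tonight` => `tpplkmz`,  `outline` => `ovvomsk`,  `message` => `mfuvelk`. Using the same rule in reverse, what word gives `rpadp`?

royal

In tonight: t→t is +0, o→p is +1, n→p is +2, i→l is +3 — the shift increases by 1 each position. The shift increases by 1 at each position, starting from +0: 0, 1, 2, ….
Reversing it on rpadp: r−0=r, p−1=o, a−2=y, d−3=a, p−4=l.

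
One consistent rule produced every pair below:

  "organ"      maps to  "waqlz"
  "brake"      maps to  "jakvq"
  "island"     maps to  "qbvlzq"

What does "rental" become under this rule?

znxemy

In organ: o→w is +8, r→a is +9, g→q is +10, a→l is +11 — the shift increases by 1 each position. Each letter shifts forward by (position + 8), i.e. 8, 9, 10, … — the shift grows by one for each successive letter.
For rental: r+8=z, e+9=n, n+10=x, t+11=e, a+12=m, l+13=y.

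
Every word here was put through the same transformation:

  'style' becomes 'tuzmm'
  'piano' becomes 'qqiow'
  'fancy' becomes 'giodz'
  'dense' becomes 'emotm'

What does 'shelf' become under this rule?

timmg

The shift depends on letter class: consonant s→t is +1, but vowel e→m is +8. Vowels shift forward by 8 and consonants shift forward by 1.
Applying it to shelf: s(cons)+1=t, h(cons)+1=i, e(vowel)+8=m, l(cons)+1=m, f(cons)+1=g.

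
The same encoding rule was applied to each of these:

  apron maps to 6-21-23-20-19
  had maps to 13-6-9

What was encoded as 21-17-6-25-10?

Letters become their 1-based position plus 5 (so a→6, b→7, …).
Undoing it on 21-17-6-25-10: 21→(21−5)÷1=16=p, 17→(17−5)÷1=12=l, 6→(6−5)÷1=1=a, 25→(25−5)÷1=20=t, 10→(10−5)÷1=5=e.

plate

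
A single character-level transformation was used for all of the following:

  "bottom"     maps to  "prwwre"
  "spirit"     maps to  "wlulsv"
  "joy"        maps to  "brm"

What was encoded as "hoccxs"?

The output letters match the input read backwards, each shifted +3: bottom reversed is mottob. Read the word backwards and shift each letter +3.
Decoding hoccxs: shift back: h−3=e, o−3=l, c−3=z, c−3=z, x−3=u, s−3=p → elzzup; then reverse → puzzle.

puzzle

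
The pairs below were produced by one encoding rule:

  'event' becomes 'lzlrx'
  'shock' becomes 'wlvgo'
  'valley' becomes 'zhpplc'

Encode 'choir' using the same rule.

glvpv

The shift depends on letter class: consonant v→z is +4, but vowel e→l is +7. Vowels shift forward by 7 and consonants shift forward by 4.
For choir: c(cons)+4=g, h(cons)+4=l, o(vowel)+7=v, i(vowel)+7=p, r(cons)+4=v.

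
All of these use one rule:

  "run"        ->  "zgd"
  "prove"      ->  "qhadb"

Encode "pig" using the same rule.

sub

Read the word backwards and shift each letter +12.
Applying it to pig: reverse → gip; then shift: g+12=s, i+12=u, p+12=b.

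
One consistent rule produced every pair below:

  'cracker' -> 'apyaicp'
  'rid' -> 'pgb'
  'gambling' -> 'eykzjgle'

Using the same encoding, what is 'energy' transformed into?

clcpew

Compare letters: c→a is +24, r→p is +24, a→y is +24 — a constant shift. It's a constant shift of +24 (ROT24).
For energy: e+24=c, n+24=l, e+24=c, r+24=p, g+24=e, y+24=w.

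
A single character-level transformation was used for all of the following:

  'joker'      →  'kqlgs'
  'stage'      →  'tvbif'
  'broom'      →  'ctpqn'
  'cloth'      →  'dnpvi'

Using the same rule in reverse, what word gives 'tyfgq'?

Shifts by position in joker: pos 0: j→k (+1), pos 1: o→q (+2), pos 2: k→l (+1), pos 3: e→g (+2) — repeating every 2. A repeating key of period 2 is used — shifts +1, +2 over and over.
Reversing it on tyfgq: t−1=s, y−2=w, f−1=e, g−2=e, q−1=p.

sweep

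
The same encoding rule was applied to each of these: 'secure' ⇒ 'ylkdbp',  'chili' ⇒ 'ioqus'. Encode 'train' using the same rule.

zyirx

In secure: s→y is +6, e→l is +7, c→k is +8, u→d is +9 — the shift increases by 1 each position. The shift increases by 1 at each position, starting from +6: 6, 7, 8, ….
Applying it to train: t+6=z, r+7=y, a+8=i, i+9=r, n+10=x.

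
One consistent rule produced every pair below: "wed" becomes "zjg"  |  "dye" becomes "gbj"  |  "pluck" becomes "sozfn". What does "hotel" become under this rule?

Two shifts are in play — +5 for a/e/i/o/u, +3 for every other letter.
Applying it to hotel: h(cons)+3=k, o(vowel)+5=t, t(cons)+3=w, e(vowel)+5=j, l(cons)+3=o.

ktwjo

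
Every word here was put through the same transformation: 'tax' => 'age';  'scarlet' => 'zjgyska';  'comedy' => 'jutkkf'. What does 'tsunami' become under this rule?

azaugto

Two shifts are in play — +6 for a/e/i/o/u, +7 for every other letter.
Applying it to tsunami: t(cons)+7=a, s(cons)+7=z, u(vowel)+6=a, n(cons)+7=u, a(vowel)+6=g, m(cons)+7=t, i(vowel)+6=o.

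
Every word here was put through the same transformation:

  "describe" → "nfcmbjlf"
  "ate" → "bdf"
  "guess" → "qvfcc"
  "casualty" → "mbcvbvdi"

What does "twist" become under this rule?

dgjcd

The shift depends on letter class: consonant d→n is +10, but vowel e→f is +1. The rule splits by letter class: vowels +1, consonants +10.
Applying it to twist: t(cons)+10=d, w(cons)+10=g, i(vowel)+1=j, s(cons)+10=c, t(cons)+10=d.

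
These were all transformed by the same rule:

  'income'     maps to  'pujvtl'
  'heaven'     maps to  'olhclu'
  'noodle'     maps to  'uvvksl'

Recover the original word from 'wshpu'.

plain

Compare letters: i→p is +7, n→u is +7, c→j is +7 — a constant shift. It's a constant shift of +7 (ROT7).
Undoing it on wshpu: w−7=p, s−7=l, h−7=a, p−7=i, u−7=n.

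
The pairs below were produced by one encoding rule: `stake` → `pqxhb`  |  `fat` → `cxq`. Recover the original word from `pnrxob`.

square

Compare letters: s→p is +23, t→q is +23, a→x is +23 — a constant shift. Every letter moves 23 places later in the alphabet, wrapping around z→a.
Decoding pnrxob: p−23=s, n−23=q, r−23=u, x−23=a, o−23=r, b−23=e.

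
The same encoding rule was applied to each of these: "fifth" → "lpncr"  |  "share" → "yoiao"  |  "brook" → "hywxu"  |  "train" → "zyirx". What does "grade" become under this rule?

myimo

The shift increases by 1 at each position, starting from +6: 6, 7, 8, ….
Applying it to grade: g+6=m, r+7=y, a+8=i, d+9=m, e+10=o.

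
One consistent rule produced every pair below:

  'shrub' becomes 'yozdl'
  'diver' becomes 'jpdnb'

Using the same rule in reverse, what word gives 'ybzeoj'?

Each letter shifts forward by (position + 6), i.e. 6, 7, 8, … — the shift grows by one for each successive letter.
Undoing it on ybzeoj: y−6=s, b−7=u, z−8=r, e−9=v, o−10=e, j−11=y.

survey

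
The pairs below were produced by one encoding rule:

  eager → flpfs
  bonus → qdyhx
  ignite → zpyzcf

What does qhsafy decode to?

burden

This is an affine cipher: with a=0,…,z=25, each position x becomes (5x+11) mod 26.
Undoing it on qhsafy: q(16)→21·(16−11)≡1=b; h(7)→21·(7−11)≡20=u; s(18)→21·(18−11)≡17=r; a(0)→21·(0−11)≡3=d; f(5)→21·(5−11)≡4=e; y(24)→21·(24−11)≡13=n (all mod 26).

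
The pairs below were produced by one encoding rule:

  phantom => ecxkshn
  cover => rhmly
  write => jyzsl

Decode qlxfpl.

league

p(15)→e(4) and h(7)→c(2) fit y≡23x+23 (mod 26); the inverse of 23 mod 26 is 17. Treating letters as 0–25, the rule is x ↦ 23x + 23 (mod 26).
Undoing it on qlxfpl: q(16)→17·(16−23)≡11=l; l(11)→17·(11−23)≡4=e; x(23)→17·(23−23)≡0=a; f(5)→17·(5−23)≡6=g; p(15)→17·(15−23)≡20=u; l(11)→17·(11−23)≡4=e (all mod 26).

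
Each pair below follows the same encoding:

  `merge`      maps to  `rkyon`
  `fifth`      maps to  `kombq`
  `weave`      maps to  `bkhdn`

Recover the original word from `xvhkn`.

space

In merge: m→r is +5, e→k is +6, r→y is +7, g→o is +8 — the shift increases by 1 each position. The shift increases by 1 at each position, starting from +5: 5, 6, 7, ….
Decoding xvhkn: x−5=s, v−6=p, h−7=a, k−8=c, n−9=e.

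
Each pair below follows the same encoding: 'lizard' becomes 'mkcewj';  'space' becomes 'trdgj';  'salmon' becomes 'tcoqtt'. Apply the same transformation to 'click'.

dnlgp

In lizard: l→m is +1, i→k is +2, z→c is +3, a→e is +4 — the shift increases by 1 each position. Letter i (0-indexed) is shifted by i+1, so successive shifts are 1, 2, 3, ….
Applying it to click: c+1=d, l+2=n, i+3=l, c+4=g, k+5=p.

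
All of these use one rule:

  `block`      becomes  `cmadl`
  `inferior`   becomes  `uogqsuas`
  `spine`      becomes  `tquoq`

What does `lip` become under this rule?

The shift depends on letter class: consonant b→c is +1, but vowel o→a is +12. Two shifts are in play — +12 for a/e/i/o/u, +1 for every other letter.
Applying it to lip: l(cons)+1=m, i(vowel)+12=u, p(cons)+1=q.

muq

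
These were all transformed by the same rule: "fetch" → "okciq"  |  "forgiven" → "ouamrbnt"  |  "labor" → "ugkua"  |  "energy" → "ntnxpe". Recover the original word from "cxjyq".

Shifts by position in fetch: pos 0: f→o (+9), pos 1: e→k (+6), pos 2: t→c (+9), pos 3: c→i (+6) — repeating every 2. The shifts repeat in a cycle of length 2: positions 0,1,… shift by +9, +6, then the pattern repeats.
Reversing it on cxjyq: c−9=t, x−6=r, j−9=a, y−6=s, q−9=h.

trash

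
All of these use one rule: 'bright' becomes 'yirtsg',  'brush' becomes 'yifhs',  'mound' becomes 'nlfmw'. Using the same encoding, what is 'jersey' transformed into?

qvihvb

Each pair mirrors across the alphabet (b↔y, r↔i, i↔r): positions sum to 25. Each letter is replaced by its mirror in the alphabet: a↔z, b↔y, c↔x, and so on (the Atbash cipher).
For jersey: j↔q, e↔v, r↔i, s↔h, e↔v, y↔b.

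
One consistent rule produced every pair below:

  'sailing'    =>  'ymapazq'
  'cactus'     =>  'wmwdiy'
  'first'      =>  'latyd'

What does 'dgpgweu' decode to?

s(18)→y(24) and a(0)→m(12) fit y≡5x+12 (mod 26); the inverse of 5 mod 26 is 21. This is an affine cipher: with a=0,…,z=25, each position x becomes (5x+12) mod 26.
Reversing it on dgpgweu: d(3)→21·(3−12)≡19=t; g(6)→21·(6−12)≡4=e; p(15)→21·(15−12)≡11=l; g(6)→21·(6−12)≡4=e; w(22)→21·(22−12)≡2=c; e(4)→21·(4−12)≡14=o; u(20)→21·(20−12)≡12=m (all mod 26).

telecom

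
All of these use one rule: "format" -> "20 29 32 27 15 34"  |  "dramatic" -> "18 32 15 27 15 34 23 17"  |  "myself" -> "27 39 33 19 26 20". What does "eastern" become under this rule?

f is letter #6 and maps to 20: an offset of 14. The number is (letter's place in the alphabet, a=1) + 14.
For eastern: e=5→19, a=1→15, s=19→33, t=20→34, e=5→19, r=18→32, n=14→28.

19 15 33 34 19 32 28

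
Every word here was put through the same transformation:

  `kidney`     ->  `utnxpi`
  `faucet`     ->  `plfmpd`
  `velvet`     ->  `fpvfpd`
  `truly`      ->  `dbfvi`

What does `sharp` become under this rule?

The shift depends on letter class: consonant k→u is +10, but vowel i→t is +11. The rule splits by letter class: vowels +11, consonants +10.
Applying it to sharp: s(cons)+10=c, h(cons)+10=r, a(vowel)+11=l, r(cons)+10=b, p(cons)+10=z.

crlbz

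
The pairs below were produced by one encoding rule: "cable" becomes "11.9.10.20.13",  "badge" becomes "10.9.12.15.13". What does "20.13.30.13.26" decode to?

lever

c is letter #3 and maps to 11: an offset of 8. The number is (letter's place in the alphabet, a=1) + 8.
Undoing it on 20.13.30.13.26: 20→(20−8)÷1=12=l, 13→(13−8)÷1=5=e, 30→(30−8)÷1=22=v, 13→(13−8)÷1=5=e, 26→(26−8)÷1=18=r.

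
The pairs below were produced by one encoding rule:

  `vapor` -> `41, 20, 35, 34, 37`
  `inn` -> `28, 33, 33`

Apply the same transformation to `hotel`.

v is letter #22 and maps to 41: an offset of 19. Letters become their 1-based position plus 19 (so a→20, b→21, …).
On hotel: h=8→27, o=15→34, t=20→39, e=5→24, l=12→31.

27, 34, 39, 24, 31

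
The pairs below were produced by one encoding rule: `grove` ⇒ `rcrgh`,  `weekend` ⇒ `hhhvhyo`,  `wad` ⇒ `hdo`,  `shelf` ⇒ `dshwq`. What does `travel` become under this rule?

Vowels shift forward by 3 and consonants shift forward by 11.
For travel: t(cons)+11=e, r(cons)+11=c, a(vowel)+3=d, v(cons)+11=g, e(vowel)+3=h, l(cons)+11=w.

ecdghw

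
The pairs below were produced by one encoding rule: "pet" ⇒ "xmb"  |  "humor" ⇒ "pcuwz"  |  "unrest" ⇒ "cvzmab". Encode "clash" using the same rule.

It's a constant shift of +8 (ROT8).
For clash: c+8=k, l+8=t, a+8=i, s+8=a, h+8=p.

ktiap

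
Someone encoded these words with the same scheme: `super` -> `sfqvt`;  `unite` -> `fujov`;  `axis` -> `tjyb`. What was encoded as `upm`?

lot

Read the word backwards and shift each letter +1.
Undoing it on upm: shift back: u−1=t, p−1=o, m−1=l → tol; then reverse → lot.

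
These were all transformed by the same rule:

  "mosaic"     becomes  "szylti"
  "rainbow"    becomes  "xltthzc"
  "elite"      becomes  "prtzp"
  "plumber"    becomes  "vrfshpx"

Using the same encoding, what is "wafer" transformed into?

cllpx

Two shifts are in play — +11 for a/e/i/o/u, +6 for every other letter.
For wafer: w(cons)+6=c, a(vowel)+11=l, f(cons)+6=l, e(vowel)+11=p, r(cons)+6=x.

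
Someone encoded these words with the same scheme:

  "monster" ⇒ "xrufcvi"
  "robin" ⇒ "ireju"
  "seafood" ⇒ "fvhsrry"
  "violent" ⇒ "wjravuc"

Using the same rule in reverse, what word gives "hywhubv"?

m(12)→x(23) and o(14)→r(17) fit y≡23x+7 (mod 26); the inverse of 23 mod 26 is 17. Treating letters as 0–25, the rule is x ↦ 23x + 7 (mod 26).
Undoing it on hywhubv: h(7)→17·(7−7)≡0=a; y(24)→17·(24−7)≡3=d; w(22)→17·(22−7)≡21=v; h(7)→17·(7−7)≡0=a; u(20)→17·(20−7)≡13=n; b(1)→17·(1−7)≡2=c; v(21)→17·(21−7)≡4=e (all mod 26).

advance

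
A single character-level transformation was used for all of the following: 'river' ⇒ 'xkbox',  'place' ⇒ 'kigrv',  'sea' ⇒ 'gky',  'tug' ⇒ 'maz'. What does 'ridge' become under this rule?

kmjox

The output letters match the input read backwards, each shifted +6: river reversed is revir. The word is reversed, then every letter is shifted forward by 6.
On ridge: reverse → egdir; then shift: e+6=k, g+6=m, d+6=j, i+6=o, r+6=x.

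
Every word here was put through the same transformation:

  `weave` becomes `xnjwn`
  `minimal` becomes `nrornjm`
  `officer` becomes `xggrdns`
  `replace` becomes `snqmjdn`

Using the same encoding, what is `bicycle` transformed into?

crdzdmn

The shift depends on letter class: consonant w→x is +1, but vowel e→n is +9. Vowels shift forward by 9 and consonants shift forward by 1.
For bicycle: b(cons)+1=c, i(vowel)+9=r, c(cons)+1=d, y(cons)+1=z, c(cons)+1=d, l(cons)+1=m, e(vowel)+9=n.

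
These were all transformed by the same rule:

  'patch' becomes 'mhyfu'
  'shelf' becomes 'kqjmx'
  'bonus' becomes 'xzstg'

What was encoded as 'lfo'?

jag

The word is reversed, then every letter is shifted forward by 5.
Undoing it on lfo: shift back: l−5=g, f−5=a, o−5=j → gaj; then reverse → jag.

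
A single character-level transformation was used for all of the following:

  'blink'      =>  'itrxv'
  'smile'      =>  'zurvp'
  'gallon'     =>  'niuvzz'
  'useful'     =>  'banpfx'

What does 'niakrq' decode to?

Letter i (0-indexed) is shifted by i+7, so successive shifts are 7, 8, 9, ….
Decoding niakrq: n−7=g, i−8=a, a−9=r, k−10=a, r−11=g, q−12=e.

garage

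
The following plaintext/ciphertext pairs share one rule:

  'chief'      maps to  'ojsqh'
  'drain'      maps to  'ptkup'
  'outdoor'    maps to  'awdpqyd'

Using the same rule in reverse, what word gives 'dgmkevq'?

Shifts by position in chief: pos 0: c→o (+12), pos 1: h→j (+2), pos 2: i→s (+10), pos 3: e→q (+12), pos 4: f→h (+2) — repeating every 3. The shifts repeat in a cycle of length 3: positions 0,1,… shift by +12, +2, +10, then the pattern repeats.
Undoing it on dgmkevq: d−12=r, g−2=e, m−10=c, k−12=y, e−2=c, v−10=l, q−12=e.

recycle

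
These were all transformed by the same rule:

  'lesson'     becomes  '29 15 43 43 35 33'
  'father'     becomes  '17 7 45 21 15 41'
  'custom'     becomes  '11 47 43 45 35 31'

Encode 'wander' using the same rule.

l(#12)→29 and e(#5)→15: differences scale by 2, so n = 2·pos + 5. Each letter becomes 2×(its alphabet position, a=1..z=26) + 5.
For wander: w=23→51, a=1→7, n=14→33, d=4→13, e=5→15, r=18→41.

51 7 33 13 15 41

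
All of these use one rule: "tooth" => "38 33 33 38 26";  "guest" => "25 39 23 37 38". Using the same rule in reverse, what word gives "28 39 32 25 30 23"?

jungle

The number is (letter's place in the alphabet, a=1) + 18.
Undoing it on 28 39 32 25 30 23: 28→(28−18)÷1=10=j, 39→(39−18)÷1=21=u, 32→(32−18)÷1=14=n, 25→(25−18)÷1=7=g, 30→(30−18)÷1=12=l, 23→(23−18)÷1=5=e.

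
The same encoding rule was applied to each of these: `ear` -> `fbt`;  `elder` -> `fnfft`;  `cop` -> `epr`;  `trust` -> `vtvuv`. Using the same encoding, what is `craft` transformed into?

etbhv

The shift depends on letter class: consonant r→t is +2, but vowel e→f is +1. The rule splits by letter class: vowels +1, consonants +2.
For craft: c(cons)+2=e, r(cons)+2=t, a(vowel)+1=b, f(cons)+2=h, t(cons)+2=v.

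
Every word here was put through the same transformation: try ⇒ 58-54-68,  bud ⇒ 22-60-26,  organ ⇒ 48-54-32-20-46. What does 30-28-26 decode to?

t(#20)→58 and r(#18)→54: differences scale by 2, so n = 2·pos + 18. Each letter becomes 2×(its alphabet position, a=1..z=26) + 18.
Decoding 30-28-26: 30→(30−18)÷2=6=f, 28→(28−18)÷2=5=e, 26→(26−18)÷2=4=d.

fed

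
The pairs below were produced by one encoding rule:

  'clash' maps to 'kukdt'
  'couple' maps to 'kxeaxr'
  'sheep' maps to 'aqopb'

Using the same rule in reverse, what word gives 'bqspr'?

thief

Each letter shifts forward by (position + 8), i.e. 8, 9, 10, … — the shift grows by one for each successive letter.
Undoing it on bqspr: b−8=t, q−9=h, s−10=i, p−11=e, r−12=f.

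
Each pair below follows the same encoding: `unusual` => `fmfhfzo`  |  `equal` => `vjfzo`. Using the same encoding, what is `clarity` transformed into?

xozirgb

Each pair mirrors across the alphabet (u↔f, n↔m, u↔f): positions sum to 25. This is the alphabet-reversal cipher (Atbash): a becomes z, b becomes y, etc.
For clarity: c↔x, l↔o, a↔z, r↔i, i↔r, t↔g, y↔b.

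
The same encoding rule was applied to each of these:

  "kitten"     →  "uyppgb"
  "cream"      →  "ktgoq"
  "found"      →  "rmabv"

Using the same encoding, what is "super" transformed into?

k(10)→u(20) and i(8)→y(24) fit y≡11x+14 (mod 26); the inverse of 11 mod 26 is 19. Treating letters as 0–25, the rule is x ↦ 11x + 14 (mod 26).
Applying it to super: s(18)→11·18+14≡4=e; u(20)→11·20+14≡0=a; p(15)→11·15+14≡23=x; e(4)→11·4+14≡6=g; r(17)→11·17+14≡19=t (all mod 26).

eaxgt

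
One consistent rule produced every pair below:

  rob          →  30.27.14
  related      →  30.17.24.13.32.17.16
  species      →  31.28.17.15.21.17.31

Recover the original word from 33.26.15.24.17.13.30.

r is letter #18 and maps to 30: an offset of 12. The number is (letter's place in the alphabet, a=1) + 12.
Decoding 33.26.15.24.17.13.30: 33→(33−12)÷1=21=u, 26→(26−12)÷1=14=n, 15→(15−12)÷1=3=c, 24→(24−12)÷1=12=l, 17→(17−12)÷1=5=e, 13→(13−12)÷1=1=a, 30→(30−12)÷1=18=r.

unclear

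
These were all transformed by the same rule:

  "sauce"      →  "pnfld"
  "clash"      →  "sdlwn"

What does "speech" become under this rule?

snppad

The output letters match the input read backwards, each shifted +11: sauce reversed is ecuas. Two steps: reverse the string, then apply a Caesar shift of +11.
For speech: reverse → hceeps; then shift: h+11=s, c+11=n, e+11=p, e+11=p, p+11=a, s+11=d.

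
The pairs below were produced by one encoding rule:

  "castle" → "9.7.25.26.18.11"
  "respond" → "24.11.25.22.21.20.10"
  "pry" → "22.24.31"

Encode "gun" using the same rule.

13.27.20

c is letter #3 and maps to 9: an offset of 6. The number is (letter's place in the alphabet, a=1) + 6.
On gun: g=7→13, u=21→27, n=14→20.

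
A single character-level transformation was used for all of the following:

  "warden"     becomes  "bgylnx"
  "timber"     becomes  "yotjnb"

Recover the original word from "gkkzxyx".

bedroom

The shift increases by 1 at each position, starting from +5: 5, 6, 7, ….
Undoing it on gkkzxyx: g−5=b, k−6=e, k−7=d, z−8=r, x−9=o, y−10=o, x−11=m.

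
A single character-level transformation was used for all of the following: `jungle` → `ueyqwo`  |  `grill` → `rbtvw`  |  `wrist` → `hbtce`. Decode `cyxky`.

roman

It's a Vigenère-style cipher with numeric key [11,10]: position i shifts by key[i mod 2].
Decoding cyxky: c−11=r, y−10=o, x−11=m, k−10=a, y−11=n.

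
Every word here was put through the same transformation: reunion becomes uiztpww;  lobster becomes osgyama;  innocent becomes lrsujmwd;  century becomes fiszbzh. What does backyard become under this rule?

eehqfian

In reunion: r→u is +3, e→i is +4, u→z is +5, n→t is +6 — the shift increases by 1 each position. The shift increases by 1 at each position, starting from +3: 3, 4, 5, ….
On backyard: b+3=e, a+4=e, c+5=h, k+6=q, y+7=f, a+8=i, r+9=a, d+10=n.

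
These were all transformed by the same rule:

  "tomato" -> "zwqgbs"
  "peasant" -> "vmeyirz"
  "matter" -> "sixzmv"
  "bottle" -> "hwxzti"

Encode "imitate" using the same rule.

It's a Vigenère-style cipher with numeric key [6,8,4]: position i shifts by key[i mod 3].
For imitate: i+6=o, m+8=u, i+4=m, t+6=z, a+8=i, t+4=x, e+6=k.

oumzixk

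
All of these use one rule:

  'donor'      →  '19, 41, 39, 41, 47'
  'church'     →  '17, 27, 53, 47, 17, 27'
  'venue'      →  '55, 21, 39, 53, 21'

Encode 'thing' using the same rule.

51, 27, 29, 39, 25

d(#4)→19 and o(#15)→41: differences scale by 2, so n = 2·pos + 11. With a=1..z=26, the number is 2·pos + 11.
For thing: t=20→51, h=8→27, i=9→29, n=14→39, g=7→25.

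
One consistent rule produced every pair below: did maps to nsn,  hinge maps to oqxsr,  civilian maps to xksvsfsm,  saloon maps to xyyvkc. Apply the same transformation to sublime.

owsvlec

The output letters match the input read backwards, each shifted +10: did reversed is did. Two steps: reverse the string, then apply a Caesar shift of +10.
Applying it to sublime: reverse → emilbus; then shift: e+10=o, m+10=w, i+10=s, l+10=v, b+10=l, u+10=e, s+10=c.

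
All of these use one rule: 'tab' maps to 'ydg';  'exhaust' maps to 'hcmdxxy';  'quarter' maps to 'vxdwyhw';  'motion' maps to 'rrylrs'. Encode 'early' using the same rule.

hdwqd

The shift depends on letter class: consonant t→y is +5, but vowel a→d is +3. Vowels shift forward by 3 and consonants shift forward by 5.
On early: e(vowel)+3=h, a(vowel)+3=d, r(cons)+5=w, l(cons)+5=q, y(cons)+5=d.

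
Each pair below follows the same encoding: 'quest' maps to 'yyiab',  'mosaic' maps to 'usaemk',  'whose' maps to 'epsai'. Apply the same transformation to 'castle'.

keabti

The shift depends on letter class: consonant q→y is +8, but vowel u→y is +4. Two shifts are in play — +4 for a/e/i/o/u, +8 for every other letter.
On castle: c(cons)+8=k, a(vowel)+4=e, s(cons)+8=a, t(cons)+8=b, l(cons)+8=t, e(vowel)+4=i.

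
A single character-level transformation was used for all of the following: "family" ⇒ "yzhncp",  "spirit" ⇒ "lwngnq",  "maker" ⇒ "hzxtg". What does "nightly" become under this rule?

f(5)→y(24) and a(0)→z(25) fit y≡5x+25 (mod 26); the inverse of 5 mod 26 is 21. Each letter's alphabet position (a=0..z=25) is mapped through 5·x+25 mod 26 — an affine cipher.
On nightly: n(13)→5·13+25≡12=m; i(8)→5·8+25≡13=n; g(6)→5·6+25≡3=d; h(7)→5·7+25≡8=i; t(19)→5·19+25≡16=q; l(11)→5·11+25≡2=c; y(24)→5·24+25≡15=p (all mod 26).

mndiqcp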